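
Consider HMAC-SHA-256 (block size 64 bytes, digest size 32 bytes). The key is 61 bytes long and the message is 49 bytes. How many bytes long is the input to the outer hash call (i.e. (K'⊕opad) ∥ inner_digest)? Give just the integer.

Key is 61 ≤ 64 bytes, zero-padded: |K'| = 64.
Outer input = (K'⊕opad) ∥ H(inner) → 64 + 32 = 96 bytes.

96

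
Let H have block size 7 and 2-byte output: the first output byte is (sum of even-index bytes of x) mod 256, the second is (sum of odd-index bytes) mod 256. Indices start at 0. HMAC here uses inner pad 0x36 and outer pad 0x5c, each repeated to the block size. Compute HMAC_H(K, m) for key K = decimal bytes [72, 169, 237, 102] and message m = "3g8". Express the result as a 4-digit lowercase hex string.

Key decimal bytes [72, 169, 237, 102] = 48 a9 ed 66 is 4 bytes ≤ B = 7; zero-pad to 7 bytes: K' = 48 a9 ed 66 00 00 00.
K' ⊕ ipad = 7e 9f db 50 36 36 36.  K' ⊕ opad = 14 f5 b1 3a 5c 5c 5c.
Inner input = (K'⊕ipad) ∥ m = 7e 9f db 50 36 36 36 ∥ 33 67 38.
Inner hash: even-index sum = 556 mod 256 = 44; odd-index sum = 400 mod 256 = 144 → 2c 90.
Outer input = (K'⊕opad) ∥ inner = 14 f5 b1 3a 5c 5c 5c ∥ 2c 90.
Outer hash (tag): even-index sum = 525 mod 256 = 13; odd-index sum = 439 mod 256 = 183 → 0d b7.

0db7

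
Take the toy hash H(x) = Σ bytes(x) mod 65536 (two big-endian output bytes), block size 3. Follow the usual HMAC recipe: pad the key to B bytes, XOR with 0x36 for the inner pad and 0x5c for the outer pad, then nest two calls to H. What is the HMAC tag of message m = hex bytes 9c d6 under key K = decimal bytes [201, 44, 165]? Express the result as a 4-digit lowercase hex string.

Key decimal bytes [201, 44, 165] = c9 2c a5 is exactly B = 3 bytes: K' = c9 2c a5.
K' ⊕ ipad = ff 1a 93.  K' ⊕ opad = 95 70 f9.
Inner input = (K'⊕ipad) ∥ m = ff 1a 93 ∥ 9c d6.
Inner hash: sum = 255+26+147+156+214 = 798 → 03 1e.
Outer input = (K'⊕opad) ∥ inner = 95 70 f9 ∥ 03 1e.
Outer hash (tag): sum = 149+112+249+3+30 = 543 → 02 1f.

021f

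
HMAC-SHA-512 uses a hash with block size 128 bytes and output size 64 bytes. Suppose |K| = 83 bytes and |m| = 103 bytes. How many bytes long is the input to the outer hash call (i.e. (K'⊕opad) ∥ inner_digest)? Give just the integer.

Key is 83 ≤ 128 bytes, zero-padded: |K'| = 128.
Outer input = (K'⊕opad) ∥ H(inner) → 128 + 64 = 192 bytes.

192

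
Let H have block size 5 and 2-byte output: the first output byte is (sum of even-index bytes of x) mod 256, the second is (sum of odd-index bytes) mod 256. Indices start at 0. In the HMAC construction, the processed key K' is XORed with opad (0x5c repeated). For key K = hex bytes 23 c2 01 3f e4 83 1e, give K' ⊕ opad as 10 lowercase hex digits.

7ad85c5c5c

Key hex bytes 23 c2 01 3f e4 83 1e is 7 bytes > B = 5, so hash it first: H(key) = 26 84, then zero-pad to 5 bytes: K' = 26 84 00 00 00.
XOR each byte with 0x5c: 26⊕5c=7a, 84⊕5c=d8, 00⊕5c=5c, 00⊕5c=5c, 00⊕5c=5c.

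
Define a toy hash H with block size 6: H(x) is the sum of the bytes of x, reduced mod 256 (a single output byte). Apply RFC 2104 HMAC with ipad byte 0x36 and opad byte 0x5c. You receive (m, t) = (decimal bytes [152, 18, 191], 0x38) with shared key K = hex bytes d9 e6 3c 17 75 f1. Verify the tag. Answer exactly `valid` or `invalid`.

Key hex bytes d9 e6 3c 17 75 f1 is exactly B = 6 bytes: K' = d9 e6 3c 17 75 f1.
K' ⊕ ipad = ef d0 0a 21 43 c7; K' ⊕ opad = 85 ba 60 4b 29 ad.
Inner hash: sum = 239+208+10+33+67+199+152+18+191 = 1117; mod 256 = 93 → 5d.
Outer hash (recomputed tag): sum = 133+186+96+75+41+173+93 = 797; mod 256 = 29 → 1d.
Recomputed tag = 1d; claimed = 38 → mismatch.

invalid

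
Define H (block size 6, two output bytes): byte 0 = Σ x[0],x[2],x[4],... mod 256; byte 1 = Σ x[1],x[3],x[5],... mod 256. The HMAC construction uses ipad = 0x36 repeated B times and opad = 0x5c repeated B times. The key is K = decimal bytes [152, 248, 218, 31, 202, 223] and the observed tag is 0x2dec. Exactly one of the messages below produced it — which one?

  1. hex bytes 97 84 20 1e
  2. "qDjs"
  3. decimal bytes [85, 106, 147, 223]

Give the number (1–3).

1

Key decimal bytes [152, 248, 218, 31, 202, 223] = 98 f8 da 1f ca df is exactly B = 6 bytes: K' = 98 f8 da 1f ca df.
K' ⊕ ipad = ae ce ec 29 fc e9; K' ⊕ opad = c4 a4 86 43 96 83.
m1: inner = H(ae ce ec 29 fc e9 97 84 20 1e) = 4d 82; tag = H(c4 a4 86 43 96 83 4d 82) = 2dec ← matches
m2: inner = H(ae ce ec 29 fc e9 71 44 6a 73) = 71 97; tag = H(c4 a4 86 43 96 83 71 97) = 5101
m3: inner = H(ae ce ec 29 fc e9 55 6a 93 df) = 7e 29; tag = H(c4 a4 86 43 96 83 7e 29) = 5e93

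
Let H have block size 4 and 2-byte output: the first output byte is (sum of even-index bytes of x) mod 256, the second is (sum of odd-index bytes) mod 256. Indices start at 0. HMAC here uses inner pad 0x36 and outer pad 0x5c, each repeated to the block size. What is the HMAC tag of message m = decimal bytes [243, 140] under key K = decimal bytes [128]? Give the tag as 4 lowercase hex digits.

17b0

Key decimal bytes [128] = 80 is 1 byte ≤ B = 4; zero-pad to 4 bytes: K' = 80 00 00 00.
K' ⊕ ipad = b6 36 36 36.  K' ⊕ opad = dc 5c 5c 5c.
Inner input = (K'⊕ipad) ∥ m = b6 36 36 36 ∥ f3 8c.
Inner hash: even-index sum = 479 mod 256 = 223; odd-index sum = 248 mod 256 = 248 → df f8.
Outer input = (K'⊕opad) ∥ inner = dc 5c 5c 5c ∥ df f8.
Outer hash (tag): even-index sum = 535 mod 256 = 23; odd-index sum = 432 mod 256 = 176 → 17 b0.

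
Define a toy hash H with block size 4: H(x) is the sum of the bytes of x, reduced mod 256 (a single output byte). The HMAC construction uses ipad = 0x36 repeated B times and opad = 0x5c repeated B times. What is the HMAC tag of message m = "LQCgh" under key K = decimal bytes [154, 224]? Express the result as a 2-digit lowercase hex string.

Key decimal bytes [154, 224] = 9a e0 is 2 bytes ≤ B = 4; zero-pad to 4 bytes: K' = 9a e0 00 00.
K' ⊕ ipad = ac d6 36 36.  K' ⊕ opad = c6 bc 5c 5c.
Inner input = (K'⊕ipad) ∥ m = ac d6 36 36 ∥ 4c 51 43 67 68.
Inner hash: sum = 172+214+54+54+76+81+67+103+104 = 925; mod 256 = 157 → 9d.
Outer input = (K'⊕opad) ∥ inner = c6 bc 5c 5c ∥ 9d.
Outer hash (tag): sum = 198+188+92+92+157 = 727; mod 256 = 215 → d7.

d7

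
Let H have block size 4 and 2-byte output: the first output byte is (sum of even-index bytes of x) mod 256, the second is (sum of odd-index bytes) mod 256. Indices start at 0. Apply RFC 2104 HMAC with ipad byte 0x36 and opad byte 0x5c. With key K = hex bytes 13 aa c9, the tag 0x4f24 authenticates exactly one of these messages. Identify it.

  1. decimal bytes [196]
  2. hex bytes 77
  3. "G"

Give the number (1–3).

Key hex bytes 13 aa c9 is 3 bytes ≤ B = 4; zero-pad to 4 bytes: K' = 13 aa c9 00.
K' ⊕ ipad = 25 9c ff 36; K' ⊕ opad = 4f f6 95 5c.
m1: inner = H(25 9c ff 36 c4) = e8 d2; tag = H(4f f6 95 5c e8 d2) = cc24
m2: inner = H(25 9c ff 36 77) = 9b d2; tag = H(4f f6 95 5c 9b d2) = 7f24
m3: inner = H(25 9c ff 36 47) = 6b d2; tag = H(4f f6 95 5c 6b d2) = 4f24 ← matches

3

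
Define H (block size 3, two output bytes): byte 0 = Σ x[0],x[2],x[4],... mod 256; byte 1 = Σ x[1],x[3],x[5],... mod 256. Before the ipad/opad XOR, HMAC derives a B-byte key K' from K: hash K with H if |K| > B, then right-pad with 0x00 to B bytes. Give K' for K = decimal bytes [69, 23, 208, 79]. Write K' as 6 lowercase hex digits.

156600

|K| = 4 > B = 3, so first hash the key.
H(K): even-index sum = 277 mod 256 = 21; odd-index sum = 102 mod 256 = 102 → 15 66.
Zero-pad H(K) = 15 66 to 3 bytes: K' = 15 66 00.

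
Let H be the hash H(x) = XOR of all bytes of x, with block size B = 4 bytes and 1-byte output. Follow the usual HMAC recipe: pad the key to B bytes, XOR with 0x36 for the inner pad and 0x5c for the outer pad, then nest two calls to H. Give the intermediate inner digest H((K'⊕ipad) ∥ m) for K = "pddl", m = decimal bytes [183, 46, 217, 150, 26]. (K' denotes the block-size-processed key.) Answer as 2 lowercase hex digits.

d0

Key "pddl" = 70 64 64 6c is exactly B = 4 bytes: K' = 70 64 64 6c.
K' ⊕ ipad = 46 52 52 5a.
Inner input = 46 52 52 5a ∥ b7 2e d9 96 1a.
Inner hash: XOR 46⊕52⊕52⊕5a⊕b7⊕2e⊕d9⊕96⊕1a = d0.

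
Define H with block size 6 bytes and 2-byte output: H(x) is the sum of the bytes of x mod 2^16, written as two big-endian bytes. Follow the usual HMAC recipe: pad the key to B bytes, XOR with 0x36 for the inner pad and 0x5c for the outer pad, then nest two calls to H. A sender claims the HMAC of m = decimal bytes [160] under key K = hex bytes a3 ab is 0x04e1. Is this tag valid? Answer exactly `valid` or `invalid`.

invalid

Key hex bytes a3 ab is 2 bytes ≤ B = 6; zero-pad to 6 bytes: K' = a3 ab 00 00 00 00.
K' ⊕ ipad = 95 9d 36 36 36 36; K' ⊕ opad = ff f7 5c 5c 5c 5c.
Inner hash: sum = 149+157+54+54+54+54+160 = 682 → 02 aa.
Outer hash (recomputed tag): sum = 255+247+92+92+92+92+2+170 = 1042 → 04 12.
Recomputed tag = 0412; claimed = 04e1 → mismatch.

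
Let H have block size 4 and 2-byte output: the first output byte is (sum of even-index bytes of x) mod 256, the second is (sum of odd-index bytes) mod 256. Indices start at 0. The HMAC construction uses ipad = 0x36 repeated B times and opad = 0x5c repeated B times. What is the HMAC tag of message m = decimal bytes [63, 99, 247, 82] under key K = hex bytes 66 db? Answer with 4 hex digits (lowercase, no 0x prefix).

Key hex bytes 66 db is 2 bytes ≤ B = 4; zero-pad to 4 bytes: K' = 66 db 00 00.
K' ⊕ ipad = 50 ed 36 36.  K' ⊕ opad = 3a 87 5c 5c.
Inner input = (K'⊕ipad) ∥ m = 50 ed 36 36 ∥ 3f 63 f7 52.
Inner hash: even-index sum = 444 mod 256 = 188; odd-index sum = 472 mod 256 = 216 → bc d8.
Outer input = (K'⊕opad) ∥ inner = 3a 87 5c 5c ∥ bc d8.
Outer hash (tag): even-index sum = 338 mod 256 = 82; odd-index sum = 443 mod 256 = 187 → 52 bb.

52bb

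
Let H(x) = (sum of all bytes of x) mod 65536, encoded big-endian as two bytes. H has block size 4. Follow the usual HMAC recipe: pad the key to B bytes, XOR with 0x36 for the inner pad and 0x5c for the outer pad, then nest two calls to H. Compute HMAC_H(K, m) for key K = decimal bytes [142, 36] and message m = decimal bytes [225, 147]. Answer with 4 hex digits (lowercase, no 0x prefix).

02ae

Key decimal bytes [142, 36] = 8e 24 is 2 bytes ≤ B = 4; zero-pad to 4 bytes: K' = 8e 24 00 00.
K' ⊕ ipad = b8 12 36 36.  K' ⊕ opad = d2 78 5c 5c.
Inner input = (K'⊕ipad) ∥ m = b8 12 36 36 ∥ e1 93.
Inner hash: sum = 184+18+54+54+225+147 = 682 → 02 aa.
Outer input = (K'⊕opad) ∥ inner = d2 78 5c 5c ∥ 02 aa.
Outer hash (tag): sum = 210+120+92+92+2+170 = 686 → 02 ae.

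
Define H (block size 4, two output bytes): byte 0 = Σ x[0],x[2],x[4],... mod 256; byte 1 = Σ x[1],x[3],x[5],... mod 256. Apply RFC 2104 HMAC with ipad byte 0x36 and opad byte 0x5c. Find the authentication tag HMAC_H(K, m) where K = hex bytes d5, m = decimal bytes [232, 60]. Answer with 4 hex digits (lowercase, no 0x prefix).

e660

Key hex bytes d5 is 1 byte ≤ B = 4; zero-pad to 4 bytes: K' = d5 00 00 00.
K' ⊕ ipad = e3 36 36 36.  K' ⊕ opad = 89 5c 5c 5c.
Inner input = (K'⊕ipad) ∥ m = e3 36 36 36 ∥ e8 3c.
Inner hash: even-index sum = 513 mod 256 = 1; odd-index sum = 168 mod 256 = 168 → 01 a8.
Outer input = (K'⊕opad) ∥ inner = 89 5c 5c 5c ∥ 01 a8.
Outer hash (tag): even-index sum = 230 mod 256 = 230; odd-index sum = 352 mod 256 = 96 → e6 60.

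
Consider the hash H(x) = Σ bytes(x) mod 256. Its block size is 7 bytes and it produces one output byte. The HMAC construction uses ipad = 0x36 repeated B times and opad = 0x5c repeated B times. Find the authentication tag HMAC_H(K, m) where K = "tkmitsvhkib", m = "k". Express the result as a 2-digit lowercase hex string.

Key "tkmitsvhkib" = 74 6b 6d 69 74 73 76 68 6b 69 62 is 11 bytes > B = 7, so hash it first: H(key) = b0, then zero-pad to 7 bytes: K' = b0 00 00 00 00 00 00.
K' ⊕ ipad = 86 36 36 36 36 36 36.  K' ⊕ opad = ec 5c 5c 5c 5c 5c 5c.
Inner input = (K'⊕ipad) ∥ m = 86 36 36 36 36 36 36 ∥ 6b.
Inner hash: sum = 134+54+54+54+54+54+54+107 = 565; mod 256 = 53 → 35.
Outer input = (K'⊕opad) ∥ inner = ec 5c 5c 5c 5c 5c 5c ∥ 35.
Outer hash (tag): sum = 236+92+92+92+92+92+92+53 = 841; mod 256 = 73 → 49.

49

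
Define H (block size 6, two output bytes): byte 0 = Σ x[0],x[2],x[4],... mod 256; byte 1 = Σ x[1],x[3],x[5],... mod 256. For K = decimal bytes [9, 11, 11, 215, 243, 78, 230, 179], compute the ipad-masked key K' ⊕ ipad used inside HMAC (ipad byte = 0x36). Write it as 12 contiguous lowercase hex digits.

Key decimal bytes [9, 11, 11, 215, 243, 78, 230, 179] = 09 0b 0b d7 f3 4e e6 b3 is 8 bytes > B = 6, so hash it first: H(key) = ed e3, then zero-pad to 6 bytes: K' = ed e3 00 00 00 00.
XOR each byte with 0x36: ed⊕36=db, e3⊕36=d5, 00⊕36=36, 00⊕36=36, 00⊕36=36, 00⊕36=36.

dbd536363636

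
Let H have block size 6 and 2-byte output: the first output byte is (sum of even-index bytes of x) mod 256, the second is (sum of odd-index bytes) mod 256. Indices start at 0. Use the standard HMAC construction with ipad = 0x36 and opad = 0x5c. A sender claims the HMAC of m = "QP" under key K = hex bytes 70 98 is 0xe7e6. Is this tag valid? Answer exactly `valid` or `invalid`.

valid

Key hex bytes 70 98 is 2 bytes ≤ B = 6; zero-pad to 6 bytes: K' = 70 98 00 00 00 00.
K' ⊕ ipad = 46 ae 36 36 36 36; K' ⊕ opad = 2c c4 5c 5c 5c 5c.
Inner hash: even-index sum = 259 mod 256 = 3; odd-index sum = 362 mod 256 = 106 → 03 6a.
Outer hash (recomputed tag): even-index sum = 231 mod 256 = 231; odd-index sum = 486 mod 256 = 230 → e7 e6.
Recomputed tag = e7e6; claimed = e7e6 → match.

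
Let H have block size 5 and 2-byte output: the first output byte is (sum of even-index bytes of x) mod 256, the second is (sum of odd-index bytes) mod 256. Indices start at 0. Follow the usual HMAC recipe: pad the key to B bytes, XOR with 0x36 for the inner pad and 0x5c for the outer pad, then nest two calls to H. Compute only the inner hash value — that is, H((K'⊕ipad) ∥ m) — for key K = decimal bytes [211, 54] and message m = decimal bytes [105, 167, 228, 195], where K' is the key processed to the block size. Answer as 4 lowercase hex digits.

bb83

Key decimal bytes [211, 54] = d3 36 is 2 bytes ≤ B = 5; zero-pad to 5 bytes: K' = d3 36 00 00 00.
K' ⊕ ipad = e5 00 36 36 36.
Inner input = e5 00 36 36 36 ∥ 69 a7 e4 c3.
Inner hash: even-index sum = 699 mod 256 = 187; odd-index sum = 387 mod 256 = 131 → bb 83.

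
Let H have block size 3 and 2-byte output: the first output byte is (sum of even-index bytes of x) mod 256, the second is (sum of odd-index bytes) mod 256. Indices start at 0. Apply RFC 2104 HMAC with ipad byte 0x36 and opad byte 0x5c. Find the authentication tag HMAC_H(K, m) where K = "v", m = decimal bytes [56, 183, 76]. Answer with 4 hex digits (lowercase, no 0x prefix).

Key "v" = 76 is 1 byte ≤ B = 3; zero-pad to 3 bytes: K' = 76 00 00.
K' ⊕ ipad = 40 36 36.  K' ⊕ opad = 2a 5c 5c.
Inner input = (K'⊕ipad) ∥ m = 40 36 36 ∥ 38 b7 4c.
Inner hash: even-index sum = 301 mod 256 = 45; odd-index sum = 186 mod 256 = 186 → 2d ba.
Outer input = (K'⊕opad) ∥ inner = 2a 5c 5c ∥ 2d ba.
Outer hash (tag): even-index sum = 320 mod 256 = 64; odd-index sum = 137 mod 256 = 137 → 40 89.

4089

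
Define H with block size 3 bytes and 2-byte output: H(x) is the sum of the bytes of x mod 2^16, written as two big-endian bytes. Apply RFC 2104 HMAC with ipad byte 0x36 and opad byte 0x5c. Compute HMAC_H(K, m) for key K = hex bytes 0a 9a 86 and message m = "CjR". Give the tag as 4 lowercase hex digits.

Key hex bytes 0a 9a 86 is exactly B = 3 bytes: K' = 0a 9a 86.
K' ⊕ ipad = 3c ac b0.  K' ⊕ opad = 56 c6 da.
Inner input = (K'⊕ipad) ∥ m = 3c ac b0 ∥ 43 6a 52.
Inner hash: sum = 60+172+176+67+106+82 = 663 → 02 97.
Outer input = (K'⊕opad) ∥ inner = 56 c6 da ∥ 02 97.
Outer hash (tag): sum = 86+198+218+2+151 = 655 → 02 8f.

028f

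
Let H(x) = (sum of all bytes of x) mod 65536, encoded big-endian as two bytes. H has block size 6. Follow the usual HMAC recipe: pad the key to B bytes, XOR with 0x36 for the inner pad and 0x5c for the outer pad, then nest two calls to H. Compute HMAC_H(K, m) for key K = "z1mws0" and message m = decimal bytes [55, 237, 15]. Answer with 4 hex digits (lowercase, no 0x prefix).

01f9

Key "z1mws0" = 7a 31 6d 77 73 30 is exactly B = 6 bytes: K' = 7a 31 6d 77 73 30.
K' ⊕ ipad = 4c 07 5b 41 45 06.  K' ⊕ opad = 26 6d 31 2b 2f 6c.
Inner input = (K'⊕ipad) ∥ m = 4c 07 5b 41 45 06 ∥ 37 ed 0f.
Inner hash: sum = 76+7+91+65+69+6+55+237+15 = 621 → 02 6d.
Outer input = (K'⊕opad) ∥ inner = 26 6d 31 2b 2f 6c ∥ 02 6d.
Outer hash (tag): sum = 38+109+49+43+47+108+2+109 = 505 → 01 f9.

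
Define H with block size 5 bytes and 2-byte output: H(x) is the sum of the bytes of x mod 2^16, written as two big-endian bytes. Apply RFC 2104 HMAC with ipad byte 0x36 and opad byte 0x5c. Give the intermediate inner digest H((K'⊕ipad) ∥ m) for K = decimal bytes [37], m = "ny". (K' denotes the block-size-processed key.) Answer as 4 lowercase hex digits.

Key decimal bytes [37] = 25 is 1 byte ≤ B = 5; zero-pad to 5 bytes: K' = 25 00 00 00 00.
K' ⊕ ipad = 13 36 36 36 36.
Inner input = 13 36 36 36 36 ∥ 6e 79.
Inner hash: sum = 19+54+54+54+54+110+121 = 466 → 01 d2.

01d2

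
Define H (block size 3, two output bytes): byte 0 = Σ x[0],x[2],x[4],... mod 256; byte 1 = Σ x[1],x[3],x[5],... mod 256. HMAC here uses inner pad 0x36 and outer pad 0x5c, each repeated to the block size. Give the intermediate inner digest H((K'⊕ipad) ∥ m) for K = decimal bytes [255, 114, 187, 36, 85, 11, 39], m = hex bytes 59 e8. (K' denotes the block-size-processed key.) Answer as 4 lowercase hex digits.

Key decimal bytes [255, 114, 187, 36, 85, 11, 39] = ff 72 bb 24 55 0b 27 is 7 bytes > B = 3, so hash it first: H(key) = 36 a1, then zero-pad to 3 bytes: K' = 36 a1 00.
K' ⊕ ipad = 00 97 36.
Inner input = 00 97 36 ∥ 59 e8.
Inner hash: even-index sum = 286 mod 256 = 30; odd-index sum = 240 mod 256 = 240 → 1e f0.

1ef0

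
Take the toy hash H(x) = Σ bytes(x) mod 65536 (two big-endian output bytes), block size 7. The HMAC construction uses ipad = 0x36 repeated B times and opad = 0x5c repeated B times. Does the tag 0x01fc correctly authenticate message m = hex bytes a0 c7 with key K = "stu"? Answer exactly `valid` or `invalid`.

Key "stu" = 73 74 75 is 3 bytes ≤ B = 7; zero-pad to 7 bytes: K' = 73 74 75 00 00 00 00.
K' ⊕ ipad = 45 42 43 36 36 36 36; K' ⊕ opad = 2f 28 29 5c 5c 5c 5c.
Inner hash: sum = 69+66+67+54+54+54+54+160+199 = 777 → 03 09.
Outer hash (recomputed tag): sum = 47+40+41+92+92+92+92+3+9 = 508 → 01 fc.
Recomputed tag = 01fc; claimed = 01fc → match.

valid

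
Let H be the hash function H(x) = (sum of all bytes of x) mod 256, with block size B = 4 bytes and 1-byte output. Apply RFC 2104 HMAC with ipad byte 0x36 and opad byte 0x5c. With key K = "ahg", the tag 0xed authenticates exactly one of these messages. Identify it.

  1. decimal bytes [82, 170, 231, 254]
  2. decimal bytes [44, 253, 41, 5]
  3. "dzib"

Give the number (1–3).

Key "ahg" = 61 68 67 is 3 bytes ≤ B = 4; zero-pad to 4 bytes: K' = 61 68 67 00.
K' ⊕ ipad = 57 5e 51 36; K' ⊕ opad = 3d 34 3b 5c.
m1: inner = H(57 5e 51 36 52 aa e7 fe) = 1d; tag = H(3d 34 3b 5c 1d) = 25
m2: inner = H(57 5e 51 36 2c fd 29 05) = 93; tag = H(3d 34 3b 5c 93) = 9b
m3: inner = H(57 5e 51 36 64 7a 69 62) = e5; tag = H(3d 34 3b 5c e5) = ed ← matches

3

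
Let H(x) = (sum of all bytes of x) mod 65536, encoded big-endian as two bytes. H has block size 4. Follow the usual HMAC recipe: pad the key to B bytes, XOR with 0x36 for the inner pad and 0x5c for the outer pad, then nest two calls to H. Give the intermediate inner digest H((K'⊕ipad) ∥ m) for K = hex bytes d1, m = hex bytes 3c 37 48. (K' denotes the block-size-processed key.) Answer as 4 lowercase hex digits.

Key hex bytes d1 is 1 byte ≤ B = 4; zero-pad to 4 bytes: K' = d1 00 00 00.
K' ⊕ ipad = e7 36 36 36.
Inner input = e7 36 36 36 ∥ 3c 37 48.
Inner hash: sum = 231+54+54+54+60+55+72 = 580 → 02 44.

0244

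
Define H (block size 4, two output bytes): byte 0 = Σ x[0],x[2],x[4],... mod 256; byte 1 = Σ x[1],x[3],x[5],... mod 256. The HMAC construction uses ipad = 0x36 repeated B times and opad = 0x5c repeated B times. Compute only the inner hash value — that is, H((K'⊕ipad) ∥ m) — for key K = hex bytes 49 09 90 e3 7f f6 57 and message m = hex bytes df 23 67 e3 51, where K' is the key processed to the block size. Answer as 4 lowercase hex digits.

6610

Key hex bytes 49 09 90 e3 7f f6 57 is 7 bytes > B = 4, so hash it first: H(key) = af e2, then zero-pad to 4 bytes: K' = af e2 00 00.
K' ⊕ ipad = 99 d4 36 36.
Inner input = 99 d4 36 36 ∥ df 23 67 e3 51.
Inner hash: even-index sum = 614 mod 256 = 102; odd-index sum = 528 mod 256 = 16 → 66 10.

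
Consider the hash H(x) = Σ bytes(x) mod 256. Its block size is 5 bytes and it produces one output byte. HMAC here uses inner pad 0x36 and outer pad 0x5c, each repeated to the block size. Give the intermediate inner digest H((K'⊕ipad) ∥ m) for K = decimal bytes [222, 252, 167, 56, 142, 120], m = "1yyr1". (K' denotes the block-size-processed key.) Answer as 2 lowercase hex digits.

27

Key decimal bytes [222, 252, 167, 56, 142, 120] = de fc a7 38 8e 78 is 6 bytes > B = 5, so hash it first: H(key) = bf, then zero-pad to 5 bytes: K' = bf 00 00 00 00.
K' ⊕ ipad = 89 36 36 36 36.
Inner input = 89 36 36 36 36 ∥ 31 79 79 72 31.
Inner hash: sum = 137+54+54+54+54+49+121+121+114+49 = 807; mod 256 = 39 → 27.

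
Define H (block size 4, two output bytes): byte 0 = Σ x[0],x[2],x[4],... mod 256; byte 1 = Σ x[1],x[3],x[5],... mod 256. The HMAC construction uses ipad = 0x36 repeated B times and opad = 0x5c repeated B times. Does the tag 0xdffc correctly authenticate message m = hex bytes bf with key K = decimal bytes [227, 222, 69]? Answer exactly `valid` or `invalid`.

valid

Key decimal bytes [227, 222, 69] = e3 de 45 is 3 bytes ≤ B = 4; zero-pad to 4 bytes: K' = e3 de 45 00.
K' ⊕ ipad = d5 e8 73 36; K' ⊕ opad = bf 82 19 5c.
Inner hash: even-index sum = 519 mod 256 = 7; odd-index sum = 286 mod 256 = 30 → 07 1e.
Outer hash (recomputed tag): even-index sum = 223 mod 256 = 223; odd-index sum = 252 mod 256 = 252 → df fc.
Recomputed tag = dffc; claimed = dffc → match.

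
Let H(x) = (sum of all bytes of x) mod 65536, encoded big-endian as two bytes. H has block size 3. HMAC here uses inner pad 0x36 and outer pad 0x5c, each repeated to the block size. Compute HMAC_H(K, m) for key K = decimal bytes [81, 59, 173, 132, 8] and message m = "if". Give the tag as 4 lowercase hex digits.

0183

Key decimal bytes [81, 59, 173, 132, 8] = 51 3b ad 84 08 is 5 bytes > B = 3, so hash it first: H(key) = 01 c5, then zero-pad to 3 bytes: K' = 01 c5 00.
K' ⊕ ipad = 37 f3 36.  K' ⊕ opad = 5d 99 5c.
Inner input = (K'⊕ipad) ∥ m = 37 f3 36 ∥ 69 66.
Inner hash: sum = 55+243+54+105+102 = 559 → 02 2f.
Outer input = (K'⊕opad) ∥ inner = 5d 99 5c ∥ 02 2f.
Outer hash (tag): sum = 93+153+92+2+47 = 387 → 01 83.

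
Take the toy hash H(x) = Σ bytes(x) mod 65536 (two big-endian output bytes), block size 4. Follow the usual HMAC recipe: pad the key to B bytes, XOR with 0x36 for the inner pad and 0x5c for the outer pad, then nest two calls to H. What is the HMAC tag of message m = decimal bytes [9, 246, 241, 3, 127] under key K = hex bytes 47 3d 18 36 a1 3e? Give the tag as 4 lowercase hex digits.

02a1

Key hex bytes 47 3d 18 36 a1 3e is 6 bytes > B = 4, so hash it first: H(key) = 01 b1, then zero-pad to 4 bytes: K' = 01 b1 00 00.
K' ⊕ ipad = 37 87 36 36.  K' ⊕ opad = 5d ed 5c 5c.
Inner input = (K'⊕ipad) ∥ m = 37 87 36 36 ∥ 09 f6 f1 03 7f.
Inner hash: sum = 55+135+54+54+9+246+241+3+127 = 924 → 03 9c.
Outer input = (K'⊕opad) ∥ inner = 5d ed 5c 5c ∥ 03 9c.
Outer hash (tag): sum = 93+237+92+92+3+156 = 673 → 02 a1.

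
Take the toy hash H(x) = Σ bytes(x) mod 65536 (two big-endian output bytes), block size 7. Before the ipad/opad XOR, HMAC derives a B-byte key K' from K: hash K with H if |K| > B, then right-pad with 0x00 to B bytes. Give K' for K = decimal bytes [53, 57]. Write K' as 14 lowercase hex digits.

35390000000000

Key decimal bytes [53, 57] = 35 39 is 2 bytes ≤ B = 7; zero-pad to 7 bytes: K' = 35 39 00 00 00 00 00.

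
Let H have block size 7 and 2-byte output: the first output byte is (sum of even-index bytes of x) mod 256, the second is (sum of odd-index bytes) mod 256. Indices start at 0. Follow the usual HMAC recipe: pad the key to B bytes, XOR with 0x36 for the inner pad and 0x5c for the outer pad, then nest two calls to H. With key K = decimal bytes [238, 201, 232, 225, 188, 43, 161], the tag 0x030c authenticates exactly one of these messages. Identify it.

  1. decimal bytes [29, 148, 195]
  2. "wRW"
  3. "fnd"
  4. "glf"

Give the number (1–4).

Key decimal bytes [238, 201, 232, 225, 188, 43, 161] = ee c9 e8 e1 bc 2b a1 is exactly B = 7 bytes: K' = ee c9 e8 e1 bc 2b a1.
K' ⊕ ipad = d8 ff de d7 8a 1d 97; K' ⊕ opad = b2 95 b4 bd e0 77 fd.
m1: inner = H(d8 ff de d7 8a 1d 97 1d 94 c3) = 6b d3; tag = H(b2 95 b4 bd e0 77 fd 6b d3) = 1634
m2: inner = H(d8 ff de d7 8a 1d 97 77 52 57) = 29 c1; tag = H(b2 95 b4 bd e0 77 fd 29 c1) = 04f2
m3: inner = H(d8 ff de d7 8a 1d 97 66 6e 64) = 45 bd; tag = H(b2 95 b4 bd e0 77 fd 45 bd) = 000e
m4: inner = H(d8 ff de d7 8a 1d 97 67 6c 66) = 43 c0; tag = H(b2 95 b4 bd e0 77 fd 43 c0) = 030c ← matches

4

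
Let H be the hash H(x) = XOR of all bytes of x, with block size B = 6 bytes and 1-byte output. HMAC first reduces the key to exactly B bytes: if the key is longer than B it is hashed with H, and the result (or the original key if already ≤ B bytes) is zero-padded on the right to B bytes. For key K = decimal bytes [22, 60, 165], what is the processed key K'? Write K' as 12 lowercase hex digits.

163ca5000000

Key decimal bytes [22, 60, 165] = 16 3c a5 is 3 bytes ≤ B = 6; zero-pad to 6 bytes: K' = 16 3c a5 00 00 00.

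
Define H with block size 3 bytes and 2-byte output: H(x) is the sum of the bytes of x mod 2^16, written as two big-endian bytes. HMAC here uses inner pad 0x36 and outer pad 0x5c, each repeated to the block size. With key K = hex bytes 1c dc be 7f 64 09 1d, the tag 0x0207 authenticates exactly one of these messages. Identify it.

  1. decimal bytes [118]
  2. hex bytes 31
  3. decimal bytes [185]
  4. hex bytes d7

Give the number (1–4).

Key hex bytes 1c dc be 7f 64 09 1d is 7 bytes > B = 3, so hash it first: H(key) = 02 bf, then zero-pad to 3 bytes: K' = 02 bf 00.
K' ⊕ ipad = 34 89 36; K' ⊕ opad = 5e e3 5c.
m1: inner = H(34 89 36 76) = 01 69; tag = H(5e e3 5c 01 69) = 0207 ← matches
m2: inner = H(34 89 36 31) = 01 24; tag = H(5e e3 5c 01 24) = 01c2
m3: inner = H(34 89 36 b9) = 01 ac; tag = H(5e e3 5c 01 ac) = 024a
m4: inner = H(34 89 36 d7) = 01 ca; tag = H(5e e3 5c 01 ca) = 0268

1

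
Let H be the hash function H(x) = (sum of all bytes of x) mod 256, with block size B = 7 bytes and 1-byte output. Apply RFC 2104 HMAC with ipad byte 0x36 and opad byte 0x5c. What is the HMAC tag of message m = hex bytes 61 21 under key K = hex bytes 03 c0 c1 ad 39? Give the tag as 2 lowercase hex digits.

60

Key hex bytes 03 c0 c1 ad 39 is 5 bytes ≤ B = 7; zero-pad to 7 bytes: K' = 03 c0 c1 ad 39 00 00.
K' ⊕ ipad = 35 f6 f7 9b 0f 36 36.  K' ⊕ opad = 5f 9c 9d f1 65 5c 5c.
Inner input = (K'⊕ipad) ∥ m = 35 f6 f7 9b 0f 36 36 ∥ 61 21.
Inner hash: sum = 53+246+247+155+15+54+54+97+33 = 954; mod 256 = 186 → ba.
Outer input = (K'⊕opad) ∥ inner = 5f 9c 9d f1 65 5c 5c ∥ ba.
Outer hash (tag): sum = 95+156+157+241+101+92+92+186 = 1120; mod 256 = 96 → 60.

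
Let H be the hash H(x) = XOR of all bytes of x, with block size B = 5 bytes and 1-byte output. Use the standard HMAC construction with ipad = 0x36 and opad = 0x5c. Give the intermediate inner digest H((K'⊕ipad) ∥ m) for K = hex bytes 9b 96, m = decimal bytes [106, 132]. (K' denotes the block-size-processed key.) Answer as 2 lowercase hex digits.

d5

Key hex bytes 9b 96 is 2 bytes ≤ B = 5; zero-pad to 5 bytes: K' = 9b 96 00 00 00.
K' ⊕ ipad = ad a0 36 36 36.
Inner input = ad a0 36 36 36 ∥ 6a 84.
Inner hash: XOR ad⊕a0⊕36⊕36⊕36⊕6a⊕84 = d5.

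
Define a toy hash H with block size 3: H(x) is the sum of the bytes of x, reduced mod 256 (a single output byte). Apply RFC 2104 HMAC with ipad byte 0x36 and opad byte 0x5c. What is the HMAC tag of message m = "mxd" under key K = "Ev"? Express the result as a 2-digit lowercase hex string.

d1

Key "Ev" = 45 76 is 2 bytes ≤ B = 3; zero-pad to 3 bytes: K' = 45 76 00.
K' ⊕ ipad = 73 40 36.  K' ⊕ opad = 19 2a 5c.
Inner input = (K'⊕ipad) ∥ m = 73 40 36 ∥ 6d 78 64.
Inner hash: sum = 115+64+54+109+120+100 = 562; mod 256 = 50 → 32.
Outer input = (K'⊕opad) ∥ inner = 19 2a 5c ∥ 32.
Outer hash (tag): sum = 25+42+92+50 = 209 → d1.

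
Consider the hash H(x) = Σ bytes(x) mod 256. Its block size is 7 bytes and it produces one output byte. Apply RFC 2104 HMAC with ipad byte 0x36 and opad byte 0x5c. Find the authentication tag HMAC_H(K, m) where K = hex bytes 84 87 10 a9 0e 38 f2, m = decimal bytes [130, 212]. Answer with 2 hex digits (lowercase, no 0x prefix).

e0

Key hex bytes 84 87 10 a9 0e 38 f2 is exactly B = 7 bytes: K' = 84 87 10 a9 0e 38 f2.
K' ⊕ ipad = b2 b1 26 9f 38 0e c4.  K' ⊕ opad = d8 db 4c f5 52 64 ae.
Inner input = (K'⊕ipad) ∥ m = b2 b1 26 9f 38 0e c4 ∥ 82 d4.
Inner hash: sum = 178+177+38+159+56+14+196+130+212 = 1160; mod 256 = 136 → 88.
Outer input = (K'⊕opad) ∥ inner = d8 db 4c f5 52 64 ae ∥ 88.
Outer hash (tag): sum = 216+219+76+245+82+100+174+136 = 1248; mod 256 = 224 → e0.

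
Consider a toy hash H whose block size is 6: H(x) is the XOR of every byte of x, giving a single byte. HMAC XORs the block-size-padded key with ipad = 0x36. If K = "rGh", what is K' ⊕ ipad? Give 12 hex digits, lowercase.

44715e363636

Key "rGh" = 72 47 68 is 3 bytes ≤ B = 6; zero-pad to 6 bytes: K' = 72 47 68 00 00 00.
XOR each byte with 0x36: 72⊕36=44, 47⊕36=71, 68⊕36=5e, 00⊕36=36, 00⊕36=36, 00⊕36=36.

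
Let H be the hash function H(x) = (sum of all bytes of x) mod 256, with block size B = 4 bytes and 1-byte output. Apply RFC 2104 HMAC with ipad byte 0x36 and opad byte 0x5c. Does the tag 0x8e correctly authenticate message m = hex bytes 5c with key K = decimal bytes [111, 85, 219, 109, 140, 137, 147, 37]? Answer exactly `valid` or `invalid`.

invalid

Key decimal bytes [111, 85, 219, 109, 140, 137, 147, 37] = 6f 55 db 6d 8c 89 93 25 is 8 bytes > B = 4, so hash it first: H(key) = d9, then zero-pad to 4 bytes: K' = d9 00 00 00.
K' ⊕ ipad = ef 36 36 36; K' ⊕ opad = 85 5c 5c 5c.
Inner hash: sum = 239+54+54+54+92 = 493; mod 256 = 237 → ed.
Outer hash (recomputed tag): sum = 133+92+92+92+237 = 646; mod 256 = 134 → 86.
Recomputed tag = 86; claimed = 8e → mismatch.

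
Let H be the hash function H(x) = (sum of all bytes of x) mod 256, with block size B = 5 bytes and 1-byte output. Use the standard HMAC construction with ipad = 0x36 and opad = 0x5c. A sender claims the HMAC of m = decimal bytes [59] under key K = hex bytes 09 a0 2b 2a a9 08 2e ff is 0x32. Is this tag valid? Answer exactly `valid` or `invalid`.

invalid

Key hex bytes 09 a0 2b 2a a9 08 2e ff is 8 bytes > B = 5, so hash it first: H(key) = dc, then zero-pad to 5 bytes: K' = dc 00 00 00 00.
K' ⊕ ipad = ea 36 36 36 36; K' ⊕ opad = 80 5c 5c 5c 5c.
Inner hash: sum = 234+54+54+54+54+59 = 509; mod 256 = 253 → fd.
Outer hash (recomputed tag): sum = 128+92+92+92+92+253 = 749; mod 256 = 237 → ed.
Recomputed tag = ed; claimed = 32 → mismatch.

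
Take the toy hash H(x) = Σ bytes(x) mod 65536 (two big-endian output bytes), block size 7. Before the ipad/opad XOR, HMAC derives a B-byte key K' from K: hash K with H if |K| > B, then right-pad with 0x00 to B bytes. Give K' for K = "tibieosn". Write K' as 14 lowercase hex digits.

035d0000000000

|K| = 8 > B = 7, so first hash the key.
H(K): sum = 116+105+98+105+101+111+115+110 = 861 → 03 5d.
Zero-pad H(K) = 03 5d to 7 bytes: K' = 03 5d 00 00 00 00 00.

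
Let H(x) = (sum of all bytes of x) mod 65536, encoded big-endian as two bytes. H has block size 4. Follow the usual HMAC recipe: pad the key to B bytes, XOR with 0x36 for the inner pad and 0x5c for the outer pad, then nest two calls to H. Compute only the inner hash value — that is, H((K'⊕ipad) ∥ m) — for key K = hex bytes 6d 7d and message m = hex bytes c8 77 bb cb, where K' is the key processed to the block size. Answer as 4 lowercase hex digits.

03d7

Key hex bytes 6d 7d is 2 bytes ≤ B = 4; zero-pad to 4 bytes: K' = 6d 7d 00 00.
K' ⊕ ipad = 5b 4b 36 36.
Inner input = 5b 4b 36 36 ∥ c8 77 bb cb.
Inner hash: sum = 91+75+54+54+200+119+187+203 = 983 → 03 d7.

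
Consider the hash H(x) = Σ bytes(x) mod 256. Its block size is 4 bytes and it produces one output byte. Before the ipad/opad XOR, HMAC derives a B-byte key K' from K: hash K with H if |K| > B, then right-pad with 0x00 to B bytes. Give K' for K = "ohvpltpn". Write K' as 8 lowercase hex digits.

|K| = 8 > B = 4, so first hash the key.
H(K): sum = 111+104+118+112+108+116+112+110 = 891; mod 256 = 123 → 7b.
Zero-pad H(K) = 7b to 4 bytes: K' = 7b 00 00 00.

7b000000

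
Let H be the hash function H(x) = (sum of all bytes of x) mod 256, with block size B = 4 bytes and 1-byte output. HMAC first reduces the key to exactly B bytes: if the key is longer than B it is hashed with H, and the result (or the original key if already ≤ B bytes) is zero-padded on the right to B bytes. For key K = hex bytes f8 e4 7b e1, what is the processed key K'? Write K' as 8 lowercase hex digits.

f8e47be1

Key hex bytes f8 e4 7b e1 is exactly B = 4 bytes: K' = f8 e4 7b e1.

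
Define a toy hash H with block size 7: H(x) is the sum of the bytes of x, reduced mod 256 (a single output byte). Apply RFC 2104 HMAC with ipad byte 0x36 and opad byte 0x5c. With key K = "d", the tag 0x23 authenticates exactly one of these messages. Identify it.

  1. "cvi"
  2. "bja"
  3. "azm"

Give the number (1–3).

Key "d" = 64 is 1 byte ≤ B = 7; zero-pad to 7 bytes: K' = 64 00 00 00 00 00 00.
K' ⊕ ipad = 52 36 36 36 36 36 36; K' ⊕ opad = 38 5c 5c 5c 5c 5c 5c.
m1: inner = H(52 36 36 36 36 36 36 63 76 69) = d8; tag = H(38 5c 5c 5c 5c 5c 5c d8) = 38
m2: inner = H(52 36 36 36 36 36 36 62 6a 61) = c3; tag = H(38 5c 5c 5c 5c 5c 5c c3) = 23 ← matches
m3: inner = H(52 36 36 36 36 36 36 61 7a 6d) = de; tag = H(38 5c 5c 5c 5c 5c 5c de) = 3e

2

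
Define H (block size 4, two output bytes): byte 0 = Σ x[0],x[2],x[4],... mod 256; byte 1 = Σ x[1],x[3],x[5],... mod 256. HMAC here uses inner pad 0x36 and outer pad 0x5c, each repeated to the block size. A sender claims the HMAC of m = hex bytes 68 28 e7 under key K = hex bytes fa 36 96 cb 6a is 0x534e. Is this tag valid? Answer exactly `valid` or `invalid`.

Key hex bytes fa 36 96 cb 6a is 5 bytes > B = 4, so hash it first: H(key) = fa 01, then zero-pad to 4 bytes: K' = fa 01 00 00.
K' ⊕ ipad = cc 37 36 36; K' ⊕ opad = a6 5d 5c 5c.
Inner hash: even-index sum = 593 mod 256 = 81; odd-index sum = 149 mod 256 = 149 → 51 95.
Outer hash (recomputed tag): even-index sum = 339 mod 256 = 83; odd-index sum = 334 mod 256 = 78 → 53 4e.
Recomputed tag = 534e; claimed = 534e → match.

valid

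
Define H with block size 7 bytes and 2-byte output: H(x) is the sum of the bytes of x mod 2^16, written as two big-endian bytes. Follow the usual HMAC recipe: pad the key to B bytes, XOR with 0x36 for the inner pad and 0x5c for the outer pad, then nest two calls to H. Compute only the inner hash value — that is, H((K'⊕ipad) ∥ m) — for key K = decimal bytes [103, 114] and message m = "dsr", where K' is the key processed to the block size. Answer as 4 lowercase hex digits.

Key decimal bytes [103, 114] = 67 72 is 2 bytes ≤ B = 7; zero-pad to 7 bytes: K' = 67 72 00 00 00 00 00.
K' ⊕ ipad = 51 44 36 36 36 36 36.
Inner input = 51 44 36 36 36 36 36 ∥ 64 73 72.
Inner hash: sum = 81+68+54+54+54+54+54+100+115+114 = 748 → 02 ec.

02ec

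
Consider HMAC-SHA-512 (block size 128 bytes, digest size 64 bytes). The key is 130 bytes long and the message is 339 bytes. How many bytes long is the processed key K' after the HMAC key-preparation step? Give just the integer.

Key is 130 > 128 bytes, so it is hashed to 64 bytes then zero-padded to 128: |K'| = 128.

128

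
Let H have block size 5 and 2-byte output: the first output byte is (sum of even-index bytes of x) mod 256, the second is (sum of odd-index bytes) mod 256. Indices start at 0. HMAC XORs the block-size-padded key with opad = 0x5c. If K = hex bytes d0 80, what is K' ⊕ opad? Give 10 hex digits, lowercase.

8cdc5c5c5c

Key hex bytes d0 80 is 2 bytes ≤ B = 5; zero-pad to 5 bytes: K' = d0 80 00 00 00.
XOR each byte with 0x5c: d0⊕5c=8c, 80⊕5c=dc, 00⊕5c=5c, 00⊕5c=5c, 00⊕5c=5c.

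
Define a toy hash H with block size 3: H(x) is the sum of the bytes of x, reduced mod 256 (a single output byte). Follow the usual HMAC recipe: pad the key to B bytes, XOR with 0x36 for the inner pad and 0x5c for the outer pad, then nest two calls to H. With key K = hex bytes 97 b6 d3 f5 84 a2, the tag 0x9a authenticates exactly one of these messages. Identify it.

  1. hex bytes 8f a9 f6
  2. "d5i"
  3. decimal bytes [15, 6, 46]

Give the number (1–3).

Key hex bytes 97 b6 d3 f5 84 a2 is 6 bytes > B = 3, so hash it first: H(key) = 3b, then zero-pad to 3 bytes: K' = 3b 00 00.
K' ⊕ ipad = 0d 36 36; K' ⊕ opad = 67 5c 5c.
m1: inner = H(0d 36 36 8f a9 f6) = a7; tag = H(67 5c 5c a7) = c6
m2: inner = H(0d 36 36 64 35 69) = 7b; tag = H(67 5c 5c 7b) = 9a ← matches
m3: inner = H(0d 36 36 0f 06 2e) = bc; tag = H(67 5c 5c bc) = db

2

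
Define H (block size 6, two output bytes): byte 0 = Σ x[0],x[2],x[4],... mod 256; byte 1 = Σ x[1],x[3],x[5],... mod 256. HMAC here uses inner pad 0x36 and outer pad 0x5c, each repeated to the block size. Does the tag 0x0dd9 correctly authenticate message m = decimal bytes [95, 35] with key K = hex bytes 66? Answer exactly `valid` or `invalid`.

valid

Key hex bytes 66 is 1 byte ≤ B = 6; zero-pad to 6 bytes: K' = 66 00 00 00 00 00.
K' ⊕ ipad = 50 36 36 36 36 36; K' ⊕ opad = 3a 5c 5c 5c 5c 5c.
Inner hash: even-index sum = 283 mod 256 = 27; odd-index sum = 197 mod 256 = 197 → 1b c5.
Outer hash (recomputed tag): even-index sum = 269 mod 256 = 13; odd-index sum = 473 mod 256 = 217 → 0d d9.
Recomputed tag = 0dd9; claimed = 0dd9 → match.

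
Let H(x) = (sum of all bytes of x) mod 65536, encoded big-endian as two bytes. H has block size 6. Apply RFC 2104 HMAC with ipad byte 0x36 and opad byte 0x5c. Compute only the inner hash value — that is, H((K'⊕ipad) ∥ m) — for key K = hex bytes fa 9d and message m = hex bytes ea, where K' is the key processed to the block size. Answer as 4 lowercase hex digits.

Key hex bytes fa 9d is 2 bytes ≤ B = 6; zero-pad to 6 bytes: K' = fa 9d 00 00 00 00.
K' ⊕ ipad = cc ab 36 36 36 36.
Inner input = cc ab 36 36 36 36 ∥ ea.
Inner hash: sum = 204+171+54+54+54+54+234 = 825 → 03 39.

0339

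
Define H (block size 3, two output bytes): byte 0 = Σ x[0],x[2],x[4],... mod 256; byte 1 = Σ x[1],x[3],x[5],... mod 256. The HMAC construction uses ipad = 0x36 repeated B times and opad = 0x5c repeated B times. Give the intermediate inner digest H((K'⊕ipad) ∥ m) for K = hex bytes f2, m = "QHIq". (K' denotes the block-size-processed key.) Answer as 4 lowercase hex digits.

b3d0

Key hex bytes f2 is 1 byte ≤ B = 3; zero-pad to 3 bytes: K' = f2 00 00.
K' ⊕ ipad = c4 36 36.
Inner input = c4 36 36 ∥ 51 48 49 71.
Inner hash: even-index sum = 435 mod 256 = 179; odd-index sum = 208 mod 256 = 208 → b3 d0.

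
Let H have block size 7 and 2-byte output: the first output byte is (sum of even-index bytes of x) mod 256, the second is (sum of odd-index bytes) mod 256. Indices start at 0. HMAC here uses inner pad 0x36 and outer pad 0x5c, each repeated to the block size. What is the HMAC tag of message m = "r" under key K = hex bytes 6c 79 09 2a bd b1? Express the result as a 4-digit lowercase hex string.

Key hex bytes 6c 79 09 2a bd b1 is 6 bytes ≤ B = 7; zero-pad to 7 bytes: K' = 6c 79 09 2a bd b1 00.
K' ⊕ ipad = 5a 4f 3f 1c 8b 87 36.  K' ⊕ opad = 30 25 55 76 e1 ed 5c.
Inner input = (K'⊕ipad) ∥ m = 5a 4f 3f 1c 8b 87 36 ∥ 72.
Inner hash: even-index sum = 346 mod 256 = 90; odd-index sum = 356 mod 256 = 100 → 5a 64.
Outer input = (K'⊕opad) ∥ inner = 30 25 55 76 e1 ed 5c ∥ 5a 64.
Outer hash (tag): even-index sum = 550 mod 256 = 38; odd-index sum = 482 mod 256 = 226 → 26 e2.

26e2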